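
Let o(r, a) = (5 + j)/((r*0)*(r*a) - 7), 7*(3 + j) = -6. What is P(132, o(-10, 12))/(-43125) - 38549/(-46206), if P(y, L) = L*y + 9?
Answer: 5432484821/6509270250 ≈ 0.83458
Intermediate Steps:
j = -27/7 (j = -3 + (1/7)*(-6) = -3 - 6/7 = -27/7 ≈ -3.8571)
o(r, a) = -8/49 (o(r, a) = (5 - 27/7)/((r*0)*(r*a) - 7) = 8/(7*(0*(a*r) - 7)) = 8/(7*(0 - 7)) = (8/7)/(-7) = (8/7)*(-1/7) = -8/49)
P(y, L) = 9 + L*y
P(132, o(-10, 12))/(-43125) - 38549/(-46206) = (9 - 8/49*132)/(-43125) - 38549/(-46206) = (9 - 1056/49)*(-1/43125) - 38549*(-1/46206) = -615/49*(-1/43125) + 38549/46206 = 41/140875 + 38549/46206 = 5432484821/6509270250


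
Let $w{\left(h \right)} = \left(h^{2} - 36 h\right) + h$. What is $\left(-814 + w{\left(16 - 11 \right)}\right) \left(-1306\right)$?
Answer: $1258984$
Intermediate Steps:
$w{\left(h \right)} = h^{2} - 35 h$
$\left(-814 + w{\left(16 - 11 \right)}\right) \left(-1306\right) = \left(-814 + \left(16 - 11\right) \left(-35 + \left(16 - 11\right)\right)\right) \left(-1306\right) = \left(-814 + 5 \left(-35 + 5\right)\right) \left(-1306\right) = \left(-814 + 5 \left(-30\right)\right) \left(-1306\right) = \left(-814 - 150\right) \left(-1306\right) = \left(-964\right) \left(-1306\right) = 1258984$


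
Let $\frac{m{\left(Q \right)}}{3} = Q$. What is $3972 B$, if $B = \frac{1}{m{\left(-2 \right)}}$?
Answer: $-662$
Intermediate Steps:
$m{\left(Q \right)} = 3 Q$
$B = - \frac{1}{6}$ ($B = \frac{1}{3 \left(-2\right)} = \frac{1}{-6} = - \frac{1}{6} \approx -0.16667$)
$3972 B = 3972 \left(- \frac{1}{6}\right) = -662$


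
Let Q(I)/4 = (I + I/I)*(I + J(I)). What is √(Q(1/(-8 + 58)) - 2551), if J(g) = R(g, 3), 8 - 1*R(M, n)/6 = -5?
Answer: 4*I*√87214/25 ≈ 47.251*I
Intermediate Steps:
R(M, n) = 78 (R(M, n) = 48 - 6*(-5) = 48 + 30 = 78)
J(g) = 78
Q(I) = 4*(1 + I)*(78 + I) (Q(I) = 4*((I + I/I)*(I + 78)) = 4*((I + 1)*(78 + I)) = 4*((1 + I)*(78 + I)) = 4*(1 + I)*(78 + I))
√(Q(1/(-8 + 58)) - 2551) = √((312 + 4*(1/(-8 + 58))² + 316/(-8 + 58)) - 2551) = √((312 + 4*(1/50)² + 316/50) - 2551) = √((312 + 4*(1/50)² + 316*(1/50)) - 2551) = √((312 + 4*(1/2500) + 158/25) - 2551) = √((312 + 1/625 + 158/25) - 2551) = √(198951/625 - 2551) = √(-1395424/625) = 4*I*√87214/25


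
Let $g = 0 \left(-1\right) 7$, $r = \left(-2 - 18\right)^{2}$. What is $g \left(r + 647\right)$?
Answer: $0$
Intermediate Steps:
$r = 400$ ($r = \left(-20\right)^{2} = 400$)
$g = 0$ ($g = 0 \cdot 7 = 0$)
$g \left(r + 647\right) = 0 \left(400 + 647\right) = 0 \cdot 1047 = 0$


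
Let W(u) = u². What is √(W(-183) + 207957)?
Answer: √241446 ≈ 491.37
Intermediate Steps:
√(W(-183) + 207957) = √((-183)² + 207957) = √(33489 + 207957) = √241446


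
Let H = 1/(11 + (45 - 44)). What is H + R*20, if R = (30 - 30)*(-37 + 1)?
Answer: 1/12 ≈ 0.083333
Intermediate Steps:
H = 1/12 (H = 1/(11 + 1) = 1/12 ≈ 0.083333)
R = 0 (R = 0*(-36) = 0)
H + R*20 = 1/12 + 0*20 = 1/12 + 0 = 1/12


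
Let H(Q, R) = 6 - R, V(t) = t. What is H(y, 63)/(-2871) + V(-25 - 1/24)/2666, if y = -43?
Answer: 71171/6803632 ≈ 0.010461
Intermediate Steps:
H(y, 63)/(-2871) + V(-25 - 1/24)/2666 = (6 - 1*63)/(-2871) + (-25 - 1/24)/2666 = (6 - 63)*(-1/2871) + (-25 - 1*1/24)*(1/2666) = -57*(-1/2871) + (-25 - 1/24)*(1/2666) = 19/957 - 601/24*1/2666 = 19/957 - 601/63984 = 71171/6803632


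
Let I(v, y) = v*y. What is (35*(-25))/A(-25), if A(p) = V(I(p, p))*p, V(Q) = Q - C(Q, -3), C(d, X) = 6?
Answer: 35/619 ≈ 0.056543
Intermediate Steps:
V(Q) = -6 + Q (V(Q) = Q - 1*6 = Q - 6 = -6 + Q)
A(p) = p*(-6 + p**2) (A(p) = (-6 + p*p)*p = (-6 + p**2)*p = p*(-6 + p**2))
(35*(-25))/A(-25) = (35*(-25))/((-25*(-6 + (-25)**2))) = -875*(-1/(25*(-6 + 625))) = -875/((-25*619)) = -875/(-15475) = -875*(-1/15475) = 35/619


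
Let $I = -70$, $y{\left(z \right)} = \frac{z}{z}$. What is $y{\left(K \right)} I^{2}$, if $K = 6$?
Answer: $4900$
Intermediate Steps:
$y{\left(z \right)} = 1$
$y{\left(K \right)} I^{2} = 1 \left(-70\right)^{2} = 1 \cdot 4900 = 4900$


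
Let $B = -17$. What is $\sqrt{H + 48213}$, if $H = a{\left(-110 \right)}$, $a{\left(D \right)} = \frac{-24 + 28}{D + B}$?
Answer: $\frac{\sqrt{777626969}}{127} \approx 219.57$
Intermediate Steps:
$a{\left(D \right)} = \frac{4}{-17 + D}$ ($a{\left(D \right)} = \frac{-24 + 28}{D - 17} = \frac{4}{-17 + D}$)
$H = - \frac{4}{127}$ ($H = \frac{4}{-17 - 110} = \frac{4}{-127} = 4 \left(- \frac{1}{127}\right) = - \frac{4}{127} \approx -0.031496$)
$\sqrt{H + 48213} = \sqrt{- \frac{4}{127} + 48213} = \sqrt{\frac{6123047}{127}} = \frac{\sqrt{777626969}}{127}$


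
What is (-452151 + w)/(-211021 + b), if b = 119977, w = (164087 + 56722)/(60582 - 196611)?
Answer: 5125489099/1032052023 ≈ 4.9663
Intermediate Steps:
w = -73603/45343 (w = 220809/(-136029) = 220809*(-1/136029) = -73603/45343 ≈ -1.6232)
(-452151 + w)/(-211021 + b) = (-452151 - 73603/45343)/(-211021 + 119977) = -20501956396/45343/(-91044) = -20501956396/45343*(-1/91044) = 5125489099/1032052023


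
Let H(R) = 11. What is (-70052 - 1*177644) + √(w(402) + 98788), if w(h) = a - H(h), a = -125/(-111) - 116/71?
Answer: -247696 + 8*√95859747519/7881 ≈ -2.4738e+5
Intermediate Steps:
a = -4001/7881 (a = -125*(-1/111) - 116*1/71 = 125/111 - 116/71 = -4001/7881 ≈ -0.50768)
w(h) = -90692/7881 (w(h) = -4001/7881 - 1*11 = -4001/7881 - 11 = -90692/7881)
(-70052 - 1*177644) + √(w(402) + 98788) = (-70052 - 1*177644) + √(-90692/7881 + 98788) = (-70052 - 177644) + √(778457536/7881) = -247696 + 8*√95859747519/7881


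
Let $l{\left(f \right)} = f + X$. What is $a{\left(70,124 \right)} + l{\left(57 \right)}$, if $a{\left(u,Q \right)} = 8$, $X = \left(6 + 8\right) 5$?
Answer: $135$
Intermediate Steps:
$X = 70$ ($X = 14 \cdot 5 = 70$)
$l{\left(f \right)} = 70 + f$ ($l{\left(f \right)} = f + 70 = 70 + f$)
$a{\left(70,124 \right)} + l{\left(57 \right)} = 8 + \left(70 + 57\right) = 8 + 127 = 135$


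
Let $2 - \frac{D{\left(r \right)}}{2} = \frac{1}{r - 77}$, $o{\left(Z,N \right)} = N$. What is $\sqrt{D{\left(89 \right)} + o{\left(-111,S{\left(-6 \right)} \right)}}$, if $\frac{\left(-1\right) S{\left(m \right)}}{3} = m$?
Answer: $\frac{\sqrt{786}}{6} \approx 4.6726$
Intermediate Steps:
$S{\left(m \right)} = - 3 m$
$D{\left(r \right)} = 4 - \frac{2}{-77 + r}$ ($D{\left(r \right)} = 4 - \frac{2}{r - 77} = 4 - \frac{2}{-77 + r}$)
$\sqrt{D{\left(89 \right)} + o{\left(-111,S{\left(-6 \right)} \right)}} = \sqrt{\frac{2 \left(-155 + 2 \cdot 89\right)}{-77 + 89} - -18} = \sqrt{\frac{2 \left(-155 + 178\right)}{12} + 18} = \sqrt{2 \cdot \frac{1}{12} \cdot 23 + 18} = \sqrt{\frac{23}{6} + 18} = \sqrt{\frac{131}{6}} = \frac{\sqrt{786}}{6}$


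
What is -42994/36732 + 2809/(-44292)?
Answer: -167289203/135577812 ≈ -1.2339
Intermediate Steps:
-42994/36732 + 2809/(-44292) = -42994*1/36732 + 2809*(-1/44292) = -21497/18366 - 2809/44292 = -167289203/135577812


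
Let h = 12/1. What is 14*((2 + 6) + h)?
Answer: 280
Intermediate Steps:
h = 12 (h = 12*1 = 12)
14*((2 + 6) + h) = 14*((2 + 6) + 12) = 14*(8 + 12) = 14*20 = 280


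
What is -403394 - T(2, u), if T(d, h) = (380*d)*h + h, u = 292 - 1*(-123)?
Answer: -719209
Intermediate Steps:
u = 415 (u = 292 + 123 = 415)
T(d, h) = h + 380*d*h (T(d, h) = 380*d*h + h = h + 380*d*h)
-403394 - T(2, u) = -403394 - 415*(1 + 380*2) = -403394 - 415*(1 + 760) = -403394 - 415*761 = -403394 - 1*315815 = -403394 - 315815 = -719209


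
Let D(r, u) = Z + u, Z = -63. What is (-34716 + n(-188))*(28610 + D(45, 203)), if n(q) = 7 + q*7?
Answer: -1035718750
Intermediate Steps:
n(q) = 7 + 7*q
D(r, u) = -63 + u
(-34716 + n(-188))*(28610 + D(45, 203)) = (-34716 + (7 + 7*(-188)))*(28610 + (-63 + 203)) = (-34716 + (7 - 1316))*(28610 + 140) = (-34716 - 1309)*28750 = -36025*28750 = -1035718750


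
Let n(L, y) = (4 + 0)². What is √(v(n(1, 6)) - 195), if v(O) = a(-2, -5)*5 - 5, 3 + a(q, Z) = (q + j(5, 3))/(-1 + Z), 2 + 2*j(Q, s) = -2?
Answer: I*√1905/3 ≈ 14.549*I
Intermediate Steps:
j(Q, s) = -2 (j(Q, s) = -1 + (½)*(-2) = -1 - 1 = -2)
n(L, y) = 16 (n(L, y) = 4² = 16)
a(q, Z) = -3 + (-2 + q)/(-1 + Z) (a(q, Z) = -3 + (q - 2)/(-1 + Z) = -3 + (-2 + q)/(-1 + Z))
v(O) = -50/3 (v(O) = ((1 - 2 - 3*(-5))/(-1 - 5))*5 - 5 = ((1 - 2 + 15)/(-6))*5 - 5 = -⅙*14*5 - 5 = -7/3*5 - 5 = -35/3 - 5 = -50/3)
√(v(n(1, 6)) - 195) = √(-50/3 - 195) = √(-635/3) = I*√1905/3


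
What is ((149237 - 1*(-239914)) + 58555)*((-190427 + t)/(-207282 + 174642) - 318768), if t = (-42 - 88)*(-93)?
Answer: -2329058208842099/16320 ≈ -1.4271e+11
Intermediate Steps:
t = 12090 (t = -130*(-93) = 12090)
((149237 - 1*(-239914)) + 58555)*((-190427 + t)/(-207282 + 174642) - 318768) = ((149237 - 1*(-239914)) + 58555)*((-190427 + 12090)/(-207282 + 174642) - 318768) = ((149237 + 239914) + 58555)*(-178337/(-32640) - 318768) = (389151 + 58555)*(-178337*(-1/32640) - 318768) = 447706*(178337/32640 - 318768) = 447706*(-10404409183/32640) = -2329058208842099/16320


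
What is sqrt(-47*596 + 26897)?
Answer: I*sqrt(1115) ≈ 33.392*I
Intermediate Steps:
sqrt(-47*596 + 26897) = sqrt(-28012 + 26897) = sqrt(-1115) = I*sqrt(1115)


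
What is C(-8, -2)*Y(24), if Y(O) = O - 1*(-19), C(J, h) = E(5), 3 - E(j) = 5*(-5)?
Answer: 1204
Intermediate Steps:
E(j) = 28 (E(j) = 3 - 5*(-5) = 3 - 1*(-25) = 3 + 25 = 28)
C(J, h) = 28
Y(O) = 19 + O (Y(O) = O + 19 = 19 + O)
C(-8, -2)*Y(24) = 28*(19 + 24) = 28*43 = 1204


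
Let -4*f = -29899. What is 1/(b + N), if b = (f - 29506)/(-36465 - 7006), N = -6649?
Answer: -173884/1156066591 ≈ -0.00015041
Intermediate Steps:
f = 29899/4 (f = -1/4*(-29899) = 29899/4 ≈ 7474.8)
b = 88125/173884 (b = (29899/4 - 29506)/(-36465 - 7006) = -88125/4/(-43471) = -88125/4*(-1/43471) = 88125/173884 ≈ 0.50680)
1/(b + N) = 1/(88125/173884 - 6649) = 1/(-1156066591/173884) = -173884/1156066591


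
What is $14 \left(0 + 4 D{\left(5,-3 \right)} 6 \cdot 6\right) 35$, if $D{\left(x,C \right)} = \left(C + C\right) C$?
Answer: $1270080$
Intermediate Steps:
$D{\left(x,C \right)} = 2 C^{2}$ ($D{\left(x,C \right)} = 2 C C = 2 C^{2}$)
$14 \left(0 + 4 D{\left(5,-3 \right)} 6 \cdot 6\right) 35 = 14 \left(0 + 4 \cdot 2 \left(-3\right)^{2} \cdot 6 \cdot 6\right) 35 = 14 \left(0 + 4 \cdot 2 \cdot 9 \cdot 6 \cdot 6\right) 35 = 14 \left(0 + 4 \cdot 18 \cdot 6 \cdot 6\right) 35 = 14 \left(0 + 72 \cdot 6 \cdot 6\right) 35 = 14 \left(0 + 432 \cdot 6\right) 35 = 14 \left(0 + 2592\right) 35 = 14 \cdot 2592 \cdot 35 = 36288 \cdot 35 = 1270080$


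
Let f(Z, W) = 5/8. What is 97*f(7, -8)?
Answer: 485/8 ≈ 60.625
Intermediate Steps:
f(Z, W) = 5/8 (f(Z, W) = 5*(⅛) = 5/8)
97*f(7, -8) = 97*(5/8) = 485/8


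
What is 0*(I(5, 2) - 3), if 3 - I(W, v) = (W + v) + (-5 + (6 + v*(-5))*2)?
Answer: 0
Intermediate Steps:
I(W, v) = -4 - W + 9*v (I(W, v) = 3 - ((W + v) + (-5 + (6 + v*(-5))*2)) = 3 - ((W + v) + (-5 + (6 - 5*v)*2)) = 3 - ((W + v) + (-5 + (12 - 10*v))) = 3 - ((W + v) + (7 - 10*v)) = 3 - (7 + W - 9*v) = 3 + (-7 - W + 9*v) = -4 - W + 9*v)
0*(I(5, 2) - 3) = 0*((-4 - 1*5 + 9*2) - 3) = 0*((-4 - 5 + 18) - 3) = 0*(9 - 3) = 0*6 = 0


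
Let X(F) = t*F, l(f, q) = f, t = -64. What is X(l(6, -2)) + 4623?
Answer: 4239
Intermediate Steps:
X(F) = -64*F
X(l(6, -2)) + 4623 = -64*6 + 4623 = -384 + 4623 = 4239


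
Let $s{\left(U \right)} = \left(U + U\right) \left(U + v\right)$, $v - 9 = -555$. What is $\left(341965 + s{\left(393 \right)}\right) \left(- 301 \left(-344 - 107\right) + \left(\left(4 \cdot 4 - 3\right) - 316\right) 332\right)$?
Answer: $7794109585$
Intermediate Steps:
$v = -546$ ($v = 9 - 555 = -546$)
$s{\left(U \right)} = 2 U \left(-546 + U\right)$ ($s{\left(U \right)} = \left(U + U\right) \left(U - 546\right) = 2 U \left(-546 + U\right)$)
$\left(341965 + s{\left(393 \right)}\right) \left(- 301 \left(-344 - 107\right) + \left(\left(4 \cdot 4 - 3\right) - 316\right) 332\right) = \left(341965 + 2 \cdot 393 \left(-546 + 393\right)\right) \left(- 301 \left(-344 - 107\right) + \left(\left(4 \cdot 4 - 3\right) - 316\right) 332\right) = \left(341965 + 2 \cdot 393 \left(-153\right)\right) \left(\left(-301\right) \left(-451\right) + \left(\left(16 - 3\right) - 316\right) 332\right) = \left(341965 - 120258\right) \left(135751 + \left(13 - 316\right) 332\right) = 221707 \left(135751 - 100596\right) = 221707 \cdot 35155 = 7794109585$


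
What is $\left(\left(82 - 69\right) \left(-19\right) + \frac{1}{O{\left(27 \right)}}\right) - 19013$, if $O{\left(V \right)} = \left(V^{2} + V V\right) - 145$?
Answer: $- \frac{25288379}{1313} \approx -19260.0$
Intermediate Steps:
$O{\left(V \right)} = -145 + 2 V^{2}$ ($O{\left(V \right)} = \left(V^{2} + V^{2}\right) - 145 = 2 V^{2} - 145 = -145 + 2 V^{2}$)
$\left(\left(82 - 69\right) \left(-19\right) + \frac{1}{O{\left(27 \right)}}\right) - 19013 = \left(\left(82 - 69\right) \left(-19\right) + \frac{1}{-145 + 2 \cdot 27^{2}}\right) - 19013 = \left(13 \left(-19\right) + \frac{1}{-145 + 2 \cdot 729}\right) - 19013 = \left(-247 + \frac{1}{-145 + 1458}\right) - 19013 = \left(-247 + \frac{1}{1313}\right) - 19013 = - \frac{324310}{1313} - 19013 = - \frac{25288379}{1313}$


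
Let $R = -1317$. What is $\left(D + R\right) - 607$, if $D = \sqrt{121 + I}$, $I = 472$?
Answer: $-1924 + \sqrt{593} \approx -1899.6$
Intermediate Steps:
$D = \sqrt{593}$ ($D = \sqrt{121 + 472} = \sqrt{593} \approx 24.352$)
$\left(D + R\right) - 607 = \left(\sqrt{593} - 1317\right) - 607 = \left(-1317 + \sqrt{593}\right) - 607 = -1924 + \sqrt{593}$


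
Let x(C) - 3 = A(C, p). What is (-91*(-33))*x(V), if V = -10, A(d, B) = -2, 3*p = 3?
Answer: 3003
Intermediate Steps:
p = 1 (p = (1/3)*3 = 1)
x(C) = 1 (x(C) = 3 - 2 = 1)
(-91*(-33))*x(V) = -91*(-33)*1 = 3003*1 = 3003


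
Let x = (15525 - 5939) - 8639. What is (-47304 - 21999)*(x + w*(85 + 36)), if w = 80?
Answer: -736482981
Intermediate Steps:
x = 947 (x = 9586 - 8639 = 947)
(-47304 - 21999)*(x + w*(85 + 36)) = (-47304 - 21999)*(947 + 80*(85 + 36)) = -69303*(947 + 80*121) = -69303*(947 + 9680) = -69303*10627 = -736482981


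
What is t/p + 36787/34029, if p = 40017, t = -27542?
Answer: 178292887/453912831 ≈ 0.39279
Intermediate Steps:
t/p + 36787/34029 = -27542/40017 + 36787/34029 = 178292887/453912831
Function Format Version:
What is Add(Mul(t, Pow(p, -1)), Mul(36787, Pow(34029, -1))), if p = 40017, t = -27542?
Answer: Rational(178292887, 453912831) ≈ 0.39279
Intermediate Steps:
Add(Mul(t, Pow(p, -1)), Mul(36787, Pow(34029, -1))) = Add(Mul(-27542, Pow(40017, -1)), Mul(36787, Pow(34029, -1))) = Add(Mul(-27542, Rational(1, 40017)), Mul(36787, Rational(1, 34029))) = Add(Rational(-27542, 40017), Rational(36787, 34029)) = Rational(178292887, 453912831)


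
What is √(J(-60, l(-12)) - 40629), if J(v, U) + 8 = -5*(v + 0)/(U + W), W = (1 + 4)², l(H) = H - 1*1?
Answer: 2*I*√10153 ≈ 201.52*I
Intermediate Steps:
l(H) = -1 + H (l(H) = H - 1 = -1 + H)
W = 25 (W = 5² = 25)
J(v, U) = -8 - 5*v/(25 + U) (J(v, U) = -8 - 5*(v + 0)/(U + 25) = -8 - 5*v/(25 + U))
√(J(-60, l(-12)) - 40629) = √((-200 - 8*(-1 - 12) - 5*(-60))/(25 + (-1 - 12)) - 40629) = √((-200 - 8*(-13) + 300)/(25 - 13) - 40629) = √((-200 + 104 + 300)/12 - 40629) = √((1/12)*204 - 40629) = √(17 - 40629) = √(-40612) = 2*I*√10153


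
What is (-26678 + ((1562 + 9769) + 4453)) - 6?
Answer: -10900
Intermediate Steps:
(-26678 + ((1562 + 9769) + 4453)) - 6 = (-26678 + (11331 + 4453)) - 6 = (-26678 + 15784) - 6 = -10894 - 6 = -10900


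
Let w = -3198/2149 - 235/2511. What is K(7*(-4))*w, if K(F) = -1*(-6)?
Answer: -17070386/1798713 ≈ -9.4903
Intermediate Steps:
K(F) = 6
w = -8535193/5396139 (w = -3198*1/2149 - 235*1/2511 = -3198/2149 - 235/2511 = -8535193/5396139 ≈ -1.5817)
K(7*(-4))*w = 6*(-8535193/5396139) = -17070386/1798713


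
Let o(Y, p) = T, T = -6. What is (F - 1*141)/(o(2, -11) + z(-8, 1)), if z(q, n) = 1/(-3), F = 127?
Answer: 42/19 ≈ 2.2105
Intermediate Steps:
z(q, n) = -⅓
o(Y, p) = -6
(F - 1*141)/(o(2, -11) + z(-8, 1)) = (127 - 1*141)/(-6 - ⅓) = (127 - 141)/(-19/3) = -3/19*(-14) = 42/19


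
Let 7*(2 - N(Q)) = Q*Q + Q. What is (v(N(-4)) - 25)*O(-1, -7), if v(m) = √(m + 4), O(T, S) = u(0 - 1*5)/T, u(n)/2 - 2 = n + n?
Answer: -400 + 16*√210/7 ≈ -366.88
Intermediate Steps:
u(n) = 4 + 4*n (u(n) = 4 + 2*(n + n) = 4 + 2*(2*n) = 4 + 4*n)
N(Q) = 2 - Q/7 - Q²/7 (N(Q) = 2 - (Q*Q + Q)/7 = 2 - (Q² + Q)/7 = 2 - (Q + Q²)/7 = 2 + (-Q/7 - Q²/7) = 2 - Q/7 - Q²/7)
O(T, S) = -16/T (O(T, S) = (4 + 4*(0 - 1*5))/T = (4 + 4*(0 - 5))/T = (4 + 4*(-5))/T = (4 - 20)/T = -16/T)
v(m) = √(4 + m)
(v(N(-4)) - 25)*O(-1, -7) = (√(4 + (2 - ⅐*(-4) - ⅐*(-4)²)) - 25)*(-16/(-1)) = (√(4 + (2 + 4/7 - ⅐*16)) - 25)*(-16*(-1)) = (√(4 + (2 + 4/7 - 16/7)) - 25)*16 = (√(4 + 2/7) - 25)*16 = (√(30/7) - 25)*16 = (√210/7 - 25)*16 = (-25 + √210/7)*16 = -400 + 16*√210/7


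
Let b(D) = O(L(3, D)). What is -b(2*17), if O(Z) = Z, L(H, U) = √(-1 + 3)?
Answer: -√2 ≈ -1.4142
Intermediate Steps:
L(H, U) = √2
b(D) = √2
-b(2*17) = -√2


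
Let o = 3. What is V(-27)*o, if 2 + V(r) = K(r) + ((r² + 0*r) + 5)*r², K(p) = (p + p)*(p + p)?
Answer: 1614000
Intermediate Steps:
K(p) = 4*p² (K(p) = (2*p)*(2*p) = 4*p²)
V(r) = -2 + 4*r² + r²*(5 + r²) (V(r) = -2 + (4*r² + ((r² + 0*r) + 5)*r²) = -2 + (4*r² + ((r² + 0) + 5)*r²) = -2 + (4*r² + (r² + 5)*r²) = -2 + (4*r² + (5 + r²)*r²) = -2 + (4*r² + r²*(5 + r²)) = -2 + 4*r² + r²*(5 + r²))
V(-27)*o = (-2 + (-27)⁴ + 9*(-27)²)*3 = (-2 + 531441 + 9*729)*3 = (-2 + 531441 + 6561)*3 = 538000*3 = 1614000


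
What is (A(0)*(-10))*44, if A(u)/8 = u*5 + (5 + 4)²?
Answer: -285120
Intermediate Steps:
A(u) = 648 + 40*u (A(u) = 8*(u*5 + (5 + 4)²) = 8*(5*u + 9²) = 8*(5*u + 81) = 8*(81 + 5*u) = 648 + 40*u)
(A(0)*(-10))*44 = ((648 + 40*0)*(-10))*44 = ((648 + 0)*(-10))*44 = (648*(-10))*44 = -6480*44 = -285120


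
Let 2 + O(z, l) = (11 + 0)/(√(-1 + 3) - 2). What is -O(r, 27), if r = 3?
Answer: 13 + 11*√2/2 ≈ 20.778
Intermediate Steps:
O(z, l) = -2 + 11/(-2 + √2) (O(z, l) = -2 + (11 + 0)/(√(-1 + 3) - 2) = -2 + 11/(√2 - 2) = -2 + 11/(-2 + √2))
-O(r, 27) = -(-13 - 11*√2/2) = 13 + 11*√2/2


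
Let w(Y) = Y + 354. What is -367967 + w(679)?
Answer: -366934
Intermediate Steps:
w(Y) = 354 + Y
-367967 + w(679) = -367967 + (354 + 679) = -367967 + 1033 = -366934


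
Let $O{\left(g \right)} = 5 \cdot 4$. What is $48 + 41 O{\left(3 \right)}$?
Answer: $868$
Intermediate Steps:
$O{\left(g \right)} = 20$
$48 + 41 O{\left(3 \right)} = 48 + 41 \cdot 20 = 48 + 820 = 868$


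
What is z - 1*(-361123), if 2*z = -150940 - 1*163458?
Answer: 203924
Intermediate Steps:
z = -157199 (z = (-150940 - 1*163458)/2 = (-150940 - 163458)/2 = (½)*(-314398) = -157199)
z - 1*(-361123) = -157199 - 1*(-361123) = -157199 + 361123 = 203924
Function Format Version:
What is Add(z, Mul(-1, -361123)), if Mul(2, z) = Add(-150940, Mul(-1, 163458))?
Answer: 203924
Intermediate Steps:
z = -157199 (z = Mul(Rational(1, 2), Add(-150940, Mul(-1, 163458))) = Mul(Rational(1, 2), Add(-150940, -163458)) = Mul(Rational(1, 2), -314398) = -157199)
Add(z, Mul(-1, -361123)) = Add(-157199, Mul(-1, -361123)) = Add(-157199, 361123) = 203924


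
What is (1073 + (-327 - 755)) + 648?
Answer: 639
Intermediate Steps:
(1073 + (-327 - 755)) + 648 = (1073 - 1082) + 648 = -9 + 648 = 639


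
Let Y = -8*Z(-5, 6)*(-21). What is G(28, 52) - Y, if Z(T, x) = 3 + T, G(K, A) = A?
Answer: 388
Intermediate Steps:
Y = -336 (Y = -8*(3 - 5)*(-21) = -8*(-2)*(-21) = 16*(-21) = -336)
G(28, 52) - Y = 52 - 1*(-336) = 52 + 336 = 388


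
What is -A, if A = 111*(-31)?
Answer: 3441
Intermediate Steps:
A = -3441
-A = -1*(-3441) = 3441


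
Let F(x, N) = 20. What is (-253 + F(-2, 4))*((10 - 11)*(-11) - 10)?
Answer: -233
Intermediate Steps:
(-253 + F(-2, 4))*((10 - 11)*(-11) - 10) = (-253 + 20)*((10 - 11)*(-11) - 10) = -233*(-1*(-11) - 10) = -233*(11 - 10) = -233*1 = -233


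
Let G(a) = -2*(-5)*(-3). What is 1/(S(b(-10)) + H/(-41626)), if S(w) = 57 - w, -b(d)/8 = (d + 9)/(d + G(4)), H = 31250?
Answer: 104065/5874393 ≈ 0.017715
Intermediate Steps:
G(a) = -30 (G(a) = 10*(-3) = -30)
b(d) = -8*(9 + d)/(-30 + d) (b(d) = -8*(d + 9)/(d - 30) = -8*(9 + d)/(-30 + d))
1/(S(b(-10)) + H/(-41626)) = 1/((57 - 8*(-9 - 1*(-10))/(-30 - 10)) + 31250/(-41626)) = 1/((57 - 8*(-9 + 10)/(-40)) + 31250*(-1/41626)) = 1/((57 - 8*(-1)/40) - 15625/20813) = 1/((57 - 1*(-1/5)) - 15625/20813) = 1/((57 + 1/5) - 15625/20813) = 1/(286/5 - 15625/20813) = 1/(5874393/104065) = 104065/5874393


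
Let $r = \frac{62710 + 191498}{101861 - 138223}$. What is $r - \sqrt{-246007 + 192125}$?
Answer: $- \frac{127104}{18181} - i \sqrt{53882} \approx -6.991 - 232.13 i$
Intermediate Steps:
$r = - \frac{127104}{18181}$ ($r = \frac{254208}{-36362} = 254208 \left(- \frac{1}{36362}\right) = - \frac{127104}{18181} \approx -6.991$)
$r - \sqrt{-246007 + 192125} = - \frac{127104}{18181} - \sqrt{-246007 + 192125} = - \frac{127104}{18181} - \sqrt{-53882} = - \frac{127104}{18181} - i \sqrt{53882}$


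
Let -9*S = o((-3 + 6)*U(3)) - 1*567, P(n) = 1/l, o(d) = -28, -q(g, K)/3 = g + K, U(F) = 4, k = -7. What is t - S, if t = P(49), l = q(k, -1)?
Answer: -4757/72 ≈ -66.069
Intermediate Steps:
q(g, K) = -3*K - 3*g (q(g, K) = -3*(g + K) = -3*(K + g) = -3*K - 3*g)
l = 24 (l = -3*(-1) - 3*(-7) = 3 + 21 = 24)
P(n) = 1/24
S = 595/9 (S = -(-28 - 1*567)/9 = -(-28 - 567)/9 = -⅑*(-595) = 595/9 ≈ 66.111)
t = 1/24 ≈ 0.041667
t - S = 1/24 - 1*595/9 = 1/24 - 595/9 = -4757/72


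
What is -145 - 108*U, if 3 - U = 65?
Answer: 6551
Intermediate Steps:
U = -62 (U = 3 - 1*65 = 3 - 65 = -62)
-145 - 108*U = -145 - 108*(-62) = -145 + 6696 = 6551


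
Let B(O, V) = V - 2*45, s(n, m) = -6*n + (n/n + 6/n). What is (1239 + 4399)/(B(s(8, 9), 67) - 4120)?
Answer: -5638/4143 ≈ -1.3608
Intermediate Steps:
s(n, m) = 1 - 6*n + 6/n (s(n, m) = -6*n + (1 + 6/n) = 1 - 6*n + 6/n)
B(O, V) = -90 + V (B(O, V) = V - 90 = -90 + V)
(1239 + 4399)/(B(s(8, 9), 67) - 4120) = (1239 + 4399)/((-90 + 67) - 4120) = 5638/(-23 - 4120) = 5638/(-4143) = 5638*(-1/4143) = -5638/4143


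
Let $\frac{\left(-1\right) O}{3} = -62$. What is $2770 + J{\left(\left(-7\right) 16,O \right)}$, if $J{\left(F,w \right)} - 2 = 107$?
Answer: $2879$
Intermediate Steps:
$O = 186$ ($O = \left(-3\right) \left(-62\right) = 186$)
$J{\left(F,w \right)} = 109$ ($J{\left(F,w \right)} = 2 + 107 = 109$)
$2770 + J{\left(\left(-7\right) 16,O \right)} = 2770 + 109 = 2879$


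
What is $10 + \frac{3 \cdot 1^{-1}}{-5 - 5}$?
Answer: $\frac{97}{10} \approx 9.7$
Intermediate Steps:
$10 + \frac{3 \cdot 1^{-1}}{-5 - 5} = 10 + \frac{3 \cdot 1}{-10} = 10 + 3 \left(- \frac{1}{10}\right) = 10 - \frac{3}{10} = \frac{97}{10}$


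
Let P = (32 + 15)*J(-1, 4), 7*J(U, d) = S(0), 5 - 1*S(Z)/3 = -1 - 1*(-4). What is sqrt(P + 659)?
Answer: sqrt(34265)/7 ≈ 26.444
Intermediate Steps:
S(Z) = 6 (S(Z) = 15 - 3*(-1 - 1*(-4)) = 15 - 3*(-1 + 4) = 15 - 3*3 = 15 - 9 = 6)
J(U, d) = 6/7 (J(U, d) = (1/7)*6 = 6/7)
P = 282/7 (P = (32 + 15)*(6/7) = 47*(6/7) = 282/7 ≈ 40.286)
sqrt(P + 659) = sqrt(282/7 + 659) = sqrt(4895/7) = sqrt(34265)/7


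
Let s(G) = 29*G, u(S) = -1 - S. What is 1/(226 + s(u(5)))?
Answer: 1/52 ≈ 0.019231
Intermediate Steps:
1/(226 + s(u(5))) = 1/(226 + 29*(-1 - 1*5)) = 1/(226 + 29*(-1 - 5)) = 1/(226 + 29*(-6)) = 1/(226 - 174) = 1/52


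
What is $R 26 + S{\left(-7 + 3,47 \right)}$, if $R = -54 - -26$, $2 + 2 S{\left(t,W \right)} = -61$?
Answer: $- \frac{1519}{2} \approx -759.5$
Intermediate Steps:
$S{\left(t,W \right)} = - \frac{63}{2}$ ($S{\left(t,W \right)} = -1 + \frac{1}{2} \left(-61\right) = -1 - \frac{61}{2} = - \frac{63}{2}$)
$R = -28$ ($R = -54 + 26 = -28$)
$R 26 + S{\left(-7 + 3,47 \right)} = \left(-28\right) 26 - \frac{63}{2} = -728 - \frac{63}{2} = - \frac{1519}{2}$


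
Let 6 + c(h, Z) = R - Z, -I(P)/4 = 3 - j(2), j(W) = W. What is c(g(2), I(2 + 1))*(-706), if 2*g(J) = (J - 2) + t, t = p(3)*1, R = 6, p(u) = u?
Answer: -2824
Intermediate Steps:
t = 3 (t = 3*1 = 3)
g(J) = ½ + J/2 (g(J) = ((J - 2) + 3)/2 = ((-2 + J) + 3)/2 = (1 + J)/2 = ½ + J/2)
I(P) = -4 (I(P) = -4*(3 - 1*2) = -4*(3 - 2) = -4*1 = -4)
c(h, Z) = -Z (c(h, Z) = -6 + (6 - Z) = -Z)
c(g(2), I(2 + 1))*(-706) = -1*(-4)*(-706) = 4*(-706) = -2824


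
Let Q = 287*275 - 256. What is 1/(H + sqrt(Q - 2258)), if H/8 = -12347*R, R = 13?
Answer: -1284088/1648881915333 - sqrt(76411)/1648881915333 ≈ -7.7893e-7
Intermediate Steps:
H = -1284088 (H = 8*(-12347*13) = 8*(-160511) = -1284088)
Q = 78669 (Q = 78925 - 256 = 78669)
1/(H + sqrt(Q - 2258)) = 1/(-1284088 + sqrt(78669 - 2258)) = 1/(-1284088 + sqrt(76411))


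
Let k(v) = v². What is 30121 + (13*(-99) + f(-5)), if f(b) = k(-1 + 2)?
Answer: 28835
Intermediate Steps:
f(b) = 1 (f(b) = (-1 + 2)² = 1² = 1)
30121 + (13*(-99) + f(-5)) = 30121 + (13*(-99) + 1) = 30121 + (-1287 + 1) = 30121 - 1286 = 28835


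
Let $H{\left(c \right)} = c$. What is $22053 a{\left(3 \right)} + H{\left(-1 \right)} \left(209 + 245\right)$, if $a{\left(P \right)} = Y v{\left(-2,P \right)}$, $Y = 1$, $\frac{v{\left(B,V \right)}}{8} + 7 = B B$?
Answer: $-529726$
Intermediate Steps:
$v{\left(B,V \right)} = -56 + 8 B^{2}$ ($v{\left(B,V \right)} = -56 + 8 B B = -56 + 8 B^{2}$)
$a{\left(P \right)} = -24$ ($a{\left(P \right)} = 1 \left(-56 + 8 \left(-2\right)^{2}\right) = 1 \left(-56 + 8 \cdot 4\right) = 1 \left(-56 + 32\right) = 1 \left(-24\right) = -24$)
$22053 a{\left(3 \right)} + H{\left(-1 \right)} \left(209 + 245\right) = 22053 \left(-24\right) - \left(209 + 245\right) = -529272 - 454 = -529726$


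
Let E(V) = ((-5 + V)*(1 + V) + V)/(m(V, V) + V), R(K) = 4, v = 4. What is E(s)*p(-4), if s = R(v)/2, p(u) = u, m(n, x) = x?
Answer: 7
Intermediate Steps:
s = 2 (s = 4/2 = 4*(1/2) = 2)
E(V) = (V + (1 + V)*(-5 + V))/(2*V) (E(V) = ((-5 + V)*(1 + V) + V)/(V + V) = ((1 + V)*(-5 + V) + V)/((2*V)) = (V + (1 + V)*(-5 + V))*(1/(2*V)) = (V + (1 + V)*(-5 + V))/(2*V))
E(s)*p(-4) = ((1/2)*(-5 + 2**2 - 3*2)/2)*(-4) = ((1/2)*(1/2)*(-5 + 4 - 6))*(-4) = ((1/2)*(1/2)*(-7))*(-4) = -7/4*(-4) = 7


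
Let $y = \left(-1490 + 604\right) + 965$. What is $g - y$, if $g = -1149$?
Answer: $-1228$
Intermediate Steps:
$y = 79$ ($y = -886 + 965 = 79$)
$g - y = -1149 - 79 = -1228$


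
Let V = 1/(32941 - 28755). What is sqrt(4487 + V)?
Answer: sqrt(78623892438)/4186 ≈ 66.985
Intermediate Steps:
V = 1/4186 ≈ 0.00023889
sqrt(4487 + V) = sqrt(4487 + 1/4186) = sqrt(18782583/4186) = sqrt(78623892438)/4186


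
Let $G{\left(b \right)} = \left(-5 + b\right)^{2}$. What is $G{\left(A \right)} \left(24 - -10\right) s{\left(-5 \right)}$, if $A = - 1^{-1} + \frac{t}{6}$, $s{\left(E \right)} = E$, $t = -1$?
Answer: $- \frac{116365}{18} \approx -6464.7$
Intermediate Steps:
$A = - \frac{7}{6}$ ($A = - 1^{-1} - \frac{1}{6} = \left(-1\right) 1 - \frac{1}{6} = -1 - \frac{1}{6} = - \frac{7}{6} \approx -1.1667$)
$G{\left(A \right)} \left(24 - -10\right) s{\left(-5 \right)} = \left(-5 - \frac{7}{6}\right)^{2} \left(24 - -10\right) \left(-5\right) = \left(- \frac{37}{6}\right)^{2} \left(24 + 10\right) \left(-5\right) = \frac{1369}{36} \cdot 34 \left(-5\right) = \frac{23273}{18} \left(-5\right) = - \frac{116365}{18}$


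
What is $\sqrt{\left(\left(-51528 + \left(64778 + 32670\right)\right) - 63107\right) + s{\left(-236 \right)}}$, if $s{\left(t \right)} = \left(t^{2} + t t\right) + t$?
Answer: $3 \sqrt{10441} \approx 306.54$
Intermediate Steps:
$s{\left(t \right)} = t + 2 t^{2}$ ($s{\left(t \right)} = \left(t^{2} + t^{2}\right) + t = 2 t^{2} + t = t + 2 t^{2}$)
$\sqrt{\left(\left(-51528 + \left(64778 + 32670\right)\right) - 63107\right) + s{\left(-236 \right)}} = \sqrt{\left(\left(-51528 + \left(64778 + 32670\right)\right) - 63107\right) - 236 \left(1 + 2 \left(-236\right)\right)} = \sqrt{\left(\left(-51528 + 97448\right) - 63107\right) - 236 \left(1 - 472\right)} = \sqrt{\left(45920 - 63107\right) - -111156} = \sqrt{-17187 + 111156} = \sqrt{93969} = 3 \sqrt{10441}$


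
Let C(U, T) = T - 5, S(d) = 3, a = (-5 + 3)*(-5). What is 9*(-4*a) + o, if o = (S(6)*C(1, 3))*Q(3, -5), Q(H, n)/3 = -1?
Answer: -342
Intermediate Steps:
Q(H, n) = -3 (Q(H, n) = 3*(-1) = -3)
a = 10 (a = -2*(-5) = 10)
C(U, T) = -5 + T
o = 18 (o = (3*(-5 + 3))*(-3) = (3*(-2))*(-3) = -6*(-3) = 18)
9*(-4*a) + o = 9*(-4*10) + 18 = 9*(-40) + 18 = -360 + 18 = -342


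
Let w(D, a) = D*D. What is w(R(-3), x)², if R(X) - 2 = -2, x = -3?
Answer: 0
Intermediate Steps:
R(X) = 0 (R(X) = 2 - 2 = 0)
w(D, a) = D²
w(R(-3), x)² = (0²)² = 0² = 0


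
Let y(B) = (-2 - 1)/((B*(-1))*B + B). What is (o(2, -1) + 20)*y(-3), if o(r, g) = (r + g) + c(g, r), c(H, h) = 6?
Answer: 27/4 ≈ 6.7500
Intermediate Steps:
o(r, g) = 6 + g + r (o(r, g) = (r + g) + 6 = (g + r) + 6 = 6 + g + r)
y(B) = -3/(B - B²) (y(B) = -3/((-B)*B + B) = -3/(-B² + B) = -3/(B - B²))
(o(2, -1) + 20)*y(-3) = ((6 - 1 + 2) + 20)*(3/(-3*(-1 - 3))) = (7 + 20)*(3*(-⅓)/(-4)) = 27*(3*(-⅓)*(-¼)) = 27*(¼) = 27/4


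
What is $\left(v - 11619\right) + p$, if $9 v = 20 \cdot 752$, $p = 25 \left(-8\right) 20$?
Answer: $- \frac{125531}{9} \approx -13948.0$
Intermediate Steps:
$p = -4000$ ($p = \left(-200\right) 20 = -4000$)
$v = \frac{15040}{9}$ ($v = \frac{20 \cdot 752}{9} = \frac{1}{9} \cdot 15040 = \frac{15040}{9} \approx 1671.1$)
$\left(v - 11619\right) + p = \left(\frac{15040}{9} - 11619\right) - 4000 = - \frac{89531}{9} - 4000 = - \frac{125531}{9}$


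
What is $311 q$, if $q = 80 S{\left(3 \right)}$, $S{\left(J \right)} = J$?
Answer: $74640$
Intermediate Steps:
$q = 240$ ($q = 80 \cdot 3 = 240$)
$311 q = 311 \cdot 240 = 74640$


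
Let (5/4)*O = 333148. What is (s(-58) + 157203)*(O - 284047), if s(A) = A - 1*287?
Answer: -13747505694/5 ≈ -2.7495e+9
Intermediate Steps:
O = 1332592/5 (O = (4/5)*333148 = 1332592/5 ≈ 2.6652e+5)
s(A) = -287 + A (s(A) = A - 287 = -287 + A)
(s(-58) + 157203)*(O - 284047) = ((-287 - 58) + 157203)*(1332592/5 - 284047) = (-345 + 157203)*(-87643/5) = 156858*(-87643/5) = -13747505694/5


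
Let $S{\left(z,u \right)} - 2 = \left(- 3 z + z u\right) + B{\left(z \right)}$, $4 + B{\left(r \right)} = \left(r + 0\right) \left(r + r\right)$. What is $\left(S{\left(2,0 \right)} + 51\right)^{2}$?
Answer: $2601$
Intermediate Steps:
$B{\left(r \right)} = -4 + 2 r^{2}$ ($B{\left(r \right)} = -4 + \left(r + 0\right) \left(r + r\right) = -4 + r 2 r = -4 + 2 r^{2}$)
$S{\left(z,u \right)} = -2 - 3 z + 2 z^{2} + u z$ ($S{\left(z,u \right)} = 2 + \left(\left(- 3 z + z u\right) + \left(-4 + 2 z^{2}\right)\right) = 2 + \left(\left(- 3 z + u z\right) + \left(-4 + 2 z^{2}\right)\right) = 2 + \left(-4 - 3 z + 2 z^{2} + u z\right) = -2 - 3 z + 2 z^{2} + u z$)
$\left(S{\left(2,0 \right)} + 51\right)^{2} = \left(\left(-2 - 6 + 2 \cdot 2^{2} + 0 \cdot 2\right) + 51\right)^{2} = \left(\left(-2 - 6 + 2 \cdot 4 + 0\right) + 51\right)^{2} = \left(\left(-2 - 6 + 8 + 0\right) + 51\right)^{2} = \left(0 + 51\right)^{2} = 51^{2} = 2601$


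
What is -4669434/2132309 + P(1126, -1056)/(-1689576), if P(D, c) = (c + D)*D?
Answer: -287765436263/128667789678 ≈ -2.2365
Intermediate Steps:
P(D, c) = D*(D + c) (P(D, c) = (D + c)*D = D*(D + c))
-4669434/2132309 + P(1126, -1056)/(-1689576) = -4669434/2132309 + (1126*(1126 - 1056))/(-1689576) = -4669434*1/2132309 + (1126*70)*(-1/1689576) = -4669434/2132309 + 78820*(-1/1689576) = -4669434/2132309 - 2815/60342 = -287765436263/128667789678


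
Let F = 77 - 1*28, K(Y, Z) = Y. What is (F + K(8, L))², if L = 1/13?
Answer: 3249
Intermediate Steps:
L = 1/13 ≈ 0.076923
F = 49 (F = 77 - 28 = 49)
(F + K(8, L))² = (49 + 8)² = 57² = 3249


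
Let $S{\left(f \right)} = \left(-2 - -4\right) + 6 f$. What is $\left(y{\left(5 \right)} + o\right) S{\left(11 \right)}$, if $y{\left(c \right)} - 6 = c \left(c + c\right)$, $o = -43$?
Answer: $884$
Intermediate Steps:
$S{\left(f \right)} = 2 + 6 f$ ($S{\left(f \right)} = \left(-2 + 4\right) + 6 f = 2 + 6 f$)
$y{\left(c \right)} = 6 + 2 c^{2}$ ($y{\left(c \right)} = 6 + c \left(c + c\right) = 6 + c 2 c = 6 + 2 c^{2}$)
$\left(y{\left(5 \right)} + o\right) S{\left(11 \right)} = \left(\left(6 + 2 \cdot 5^{2}\right) - 43\right) \left(2 + 6 \cdot 11\right) = \left(\left(6 + 2 \cdot 25\right) - 43\right) \left(2 + 66\right) = \left(\left(6 + 50\right) - 43\right) 68 = \left(56 - 43\right) 68 = 13 \cdot 68 = 884$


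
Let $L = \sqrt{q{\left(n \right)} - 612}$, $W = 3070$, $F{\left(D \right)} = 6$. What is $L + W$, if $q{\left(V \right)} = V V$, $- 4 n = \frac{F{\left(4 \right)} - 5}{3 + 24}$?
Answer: $3070 + \frac{i \sqrt{7138367}}{108} \approx 3070.0 + 24.739 i$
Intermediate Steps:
$n = - \frac{1}{108}$ ($n = - \frac{\left(6 - 5\right) \frac{1}{3 + 24}}{4} = - \frac{1 \cdot \frac{1}{27}}{4} = \left(- \frac{1}{4}\right) \frac{1}{27} = - \frac{1}{108} \approx -0.0092593$)
$q{\left(V \right)} = V^{2}$
$L = \frac{i \sqrt{7138367}}{108}$ ($L = \sqrt{\left(- \frac{1}{108}\right)^{2} - 612} = \sqrt{\frac{1}{11664} - 612} = \sqrt{- \frac{7138367}{11664}} = \frac{i \sqrt{7138367}}{108} \approx 24.739 i$)
$L + W = \frac{i \sqrt{7138367}}{108} + 3070 = 3070 + \frac{i \sqrt{7138367}}{108}$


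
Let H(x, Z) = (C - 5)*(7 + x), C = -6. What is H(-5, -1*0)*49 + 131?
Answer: -947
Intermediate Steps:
H(x, Z) = -77 - 11*x (H(x, Z) = (-6 - 5)*(7 + x) = -11*(7 + x) = -77 - 11*x)
H(-5, -1*0)*49 + 131 = (-77 - 11*(-5))*49 + 131 = (-77 + 55)*49 + 131 = -22*49 + 131 = -1078 + 131 = -947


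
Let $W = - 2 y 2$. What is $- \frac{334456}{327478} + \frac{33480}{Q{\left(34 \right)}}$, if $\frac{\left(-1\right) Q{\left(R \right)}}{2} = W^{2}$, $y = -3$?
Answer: $- \frac{76807547}{654956} \approx -117.27$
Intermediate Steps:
$W = 12$ ($W = \left(-2\right) \left(-3\right) 2 = 6 \cdot 2 = 12$)
$Q{\left(R \right)} = -288$ ($Q{\left(R \right)} = - 2 \cdot 12^{2} = \left(-2\right) 144 = -288$)
$- \frac{334456}{327478} + \frac{33480}{Q{\left(34 \right)}} = - \frac{334456}{327478} + \frac{33480}{-288} = \left(-334456\right) \frac{1}{327478} + 33480 \left(- \frac{1}{288}\right) = - \frac{167228}{163739} - \frac{465}{4} = - \frac{76807547}{654956}$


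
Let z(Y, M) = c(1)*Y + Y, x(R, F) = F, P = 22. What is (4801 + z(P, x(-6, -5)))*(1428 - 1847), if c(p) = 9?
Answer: -2103799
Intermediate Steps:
z(Y, M) = 10*Y (z(Y, M) = 9*Y + Y = 10*Y)
(4801 + z(P, x(-6, -5)))*(1428 - 1847) = (4801 + 10*22)*(1428 - 1847) = (4801 + 220)*(-419) = 5021*(-419) = -2103799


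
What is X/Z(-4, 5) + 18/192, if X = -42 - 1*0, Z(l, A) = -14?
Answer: 99/32 ≈ 3.0938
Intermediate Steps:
X = -42 (X = -42 + 0 = -42)
X/Z(-4, 5) + 18/192 = -42/(-14) + 18/192 = -42*(-1/14) + 18*(1/192) = 3 + 3/32 = 99/32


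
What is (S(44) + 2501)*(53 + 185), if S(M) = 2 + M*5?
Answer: 648074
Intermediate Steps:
S(M) = 2 + 5*M
(S(44) + 2501)*(53 + 185) = ((2 + 5*44) + 2501)*(53 + 185) = ((2 + 220) + 2501)*238 = (222 + 2501)*238 = 2723*238 = 648074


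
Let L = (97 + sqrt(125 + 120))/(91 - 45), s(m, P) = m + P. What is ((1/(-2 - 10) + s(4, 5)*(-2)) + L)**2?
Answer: 19448101/76176 - 30863*sqrt(5)/6348 ≈ 244.43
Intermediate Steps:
s(m, P) = P + m
L = 97/46 + 7*sqrt(5)/46 (L = (97 + sqrt(245))/46 = (97 + 7*sqrt(5))*(1/46) = 97/46 + 7*sqrt(5)/46 ≈ 2.4490)
((1/(-2 - 10) + s(4, 5)*(-2)) + L)**2 = ((1/(-2 - 10) + (5 + 4)*(-2)) + (97/46 + 7*sqrt(5)/46))**2 = ((1/(-12) + 9*(-2)) + (97/46 + 7*sqrt(5)/46))**2 = ((-1/12 - 18) + (97/46 + 7*sqrt(5)/46))**2 = (-217/12 + (97/46 + 7*sqrt(5)/46))**2 = (-4409/276 + 7*sqrt(5)/46)**2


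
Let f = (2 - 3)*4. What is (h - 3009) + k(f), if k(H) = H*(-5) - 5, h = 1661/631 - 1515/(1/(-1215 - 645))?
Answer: 1776207347/631 ≈ 2.8149e+6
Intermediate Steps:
f = -4 (f = -1*4 = -4)
h = 1778096561/631 (h = 1661*(1/631) - 1515/(1/(-1860)) = 1661/631 - 1515/(-1/1860) = 1661/631 - 1515*(-1860) = 1661/631 + 2817900 = 1778096561/631 ≈ 2.8179e+6)
k(H) = -5 - 5*H (k(H) = -5*H - 5 = -5 - 5*H)
(h - 3009) + k(f) = (1778096561/631 - 3009) + (-5 - 5*(-4)) = 1776197882/631 + (-5 + 20) = 1776197882/631 + 15 = 1776207347/631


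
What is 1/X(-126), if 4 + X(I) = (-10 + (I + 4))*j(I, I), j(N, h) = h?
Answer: 1/16628 ≈ 6.0140e-5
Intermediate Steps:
X(I) = -4 + I*(-6 + I) (X(I) = -4 + (-10 + (I + 4))*I = -4 + (-10 + (4 + I))*I = -4 + (-6 + I)*I = -4 + I*(-6 + I))
1/X(-126) = 1/(-4 + (-126)² - 6*(-126)) = 1/(-4 + 15876 + 756) = 1/16628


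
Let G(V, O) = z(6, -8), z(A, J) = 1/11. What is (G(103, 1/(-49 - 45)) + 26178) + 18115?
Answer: 487224/11 ≈ 44293.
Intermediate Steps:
z(A, J) = 1/11
G(V, O) = 1/11
(G(103, 1/(-49 - 45)) + 26178) + 18115 = (1/11 + 26178) + 18115 = 287959/11 + 18115 = 487224/11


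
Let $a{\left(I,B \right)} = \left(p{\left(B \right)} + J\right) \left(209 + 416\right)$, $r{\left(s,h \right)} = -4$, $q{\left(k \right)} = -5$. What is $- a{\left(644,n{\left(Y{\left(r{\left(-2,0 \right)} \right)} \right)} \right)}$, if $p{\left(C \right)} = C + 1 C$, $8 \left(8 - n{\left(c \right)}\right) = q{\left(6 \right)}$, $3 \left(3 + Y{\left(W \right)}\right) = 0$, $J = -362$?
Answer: $\frac{861875}{4} \approx 2.1547 \cdot 10^{5}$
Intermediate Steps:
$Y{\left(W \right)} = -3$ ($Y{\left(W \right)} = -3 + \frac{1}{3} \cdot 0 = -3 + 0 = -3$)
$n{\left(c \right)} = \frac{69}{8}$ ($n{\left(c \right)} = 8 - - \frac{5}{8} = 8 + \frac{5}{8} = \frac{69}{8}$)
$p{\left(C \right)} = 2 C$ ($p{\left(C \right)} = C + C = 2 C$)
$a{\left(I,B \right)} = -226250 + 1250 B$ ($a{\left(I,B \right)} = \left(2 B - 362\right) \left(209 + 416\right) = \left(-362 + 2 B\right) 625 = -226250 + 1250 B$)
$- a{\left(644,n{\left(Y{\left(r{\left(-2,0 \right)} \right)} \right)} \right)} = - (-226250 + 1250 \cdot \frac{69}{8}) = - (-226250 + \frac{43125}{4}) = \left(-1\right) \left(- \frac{861875}{4}\right) = \frac{861875}{4}$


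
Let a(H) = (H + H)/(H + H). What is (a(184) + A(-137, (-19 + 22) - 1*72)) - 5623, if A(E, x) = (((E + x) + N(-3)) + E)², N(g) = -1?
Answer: 112714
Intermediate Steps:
a(H) = 1 (a(H) = (2*H)/((2*H)) = (2*H)*(1/(2*H)) = 1)
A(E, x) = (-1 + x + 2*E)² (A(E, x) = (((E + x) - 1) + E)² = ((-1 + E + x) + E)² = (-1 + x + 2*E)²)
(a(184) + A(-137, (-19 + 22) - 1*72)) - 5623 = (1 + (-1 + ((-19 + 22) - 1*72) + 2*(-137))²) - 5623 = (1 + (-1 + (3 - 72) - 274)²) - 5623 = (1 + (-1 - 69 - 274)²) - 5623 = (1 + (-344)²) - 5623 = (1 + 118336) - 5623 = 118337 - 5623 = 112714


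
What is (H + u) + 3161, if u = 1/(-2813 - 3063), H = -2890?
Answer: 1592395/5876 ≈ 271.00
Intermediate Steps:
u = -1/5876 (u = 1/(-5876) = -1/5876 ≈ -0.00017018)
(H + u) + 3161 = (-2890 - 1/5876) + 3161 = -16981641/5876 + 3161 = 1592395/5876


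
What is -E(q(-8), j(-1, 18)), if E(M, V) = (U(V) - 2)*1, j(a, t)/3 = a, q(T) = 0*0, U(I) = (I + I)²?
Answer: -34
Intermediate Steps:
U(I) = 4*I² (U(I) = (2*I)² = 4*I²)
q(T) = 0
j(a, t) = 3*a
E(M, V) = -2 + 4*V² (E(M, V) = (4*V² - 2)*1 = (-2 + 4*V²)*1 = -2 + 4*V²)
-E(q(-8), j(-1, 18)) = -(-2 + 4*(3*(-1))²) = -(-2 + 4*(-3)²) = -(-2 + 4*9) = -(-2 + 36) = -1*34 = -34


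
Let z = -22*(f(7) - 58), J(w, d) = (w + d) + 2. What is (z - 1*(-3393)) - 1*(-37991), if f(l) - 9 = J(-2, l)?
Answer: 42308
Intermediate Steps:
J(w, d) = 2 + d + w (J(w, d) = (d + w) + 2 = 2 + d + w)
f(l) = 9 + l (f(l) = 9 + (2 + l - 2) = 9 + l)
z = 924 (z = -22*((9 + 7) - 58) = -22*(16 - 58) = -22*(-42) = 924)
(z - 1*(-3393)) - 1*(-37991) = (924 - 1*(-3393)) - 1*(-37991) = (924 + 3393) + 37991 = 4317 + 37991 = 42308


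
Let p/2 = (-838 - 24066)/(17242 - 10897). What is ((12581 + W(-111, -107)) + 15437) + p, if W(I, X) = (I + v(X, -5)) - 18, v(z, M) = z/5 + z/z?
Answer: 176776459/6345 ≈ 27861.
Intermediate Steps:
v(z, M) = 1 + z/5 (v(z, M) = z*(⅕) + 1 = z/5 + 1 = 1 + z/5)
W(I, X) = -17 + I + X/5 (W(I, X) = (I + (1 + X/5)) - 18 = (1 + I + X/5) - 18 = -17 + I + X/5)
p = -49808/6345 (p = 2*((-838 - 24066)/(17242 - 10897)) = 2*(-24904/6345) = -49808/6345 ≈ -7.8500)
((12581 + W(-111, -107)) + 15437) + p = ((12581 + (-17 - 111 + (⅕)*(-107))) + 15437) - 49808/6345 = ((12581 + (-17 - 111 - 107/5)) + 15437) - 49808/6345 = ((12581 - 747/5) + 15437) - 49808/6345 = (62158/5 + 15437) - 49808/6345 = 139343/5 - 49808/6345 = 176776459/6345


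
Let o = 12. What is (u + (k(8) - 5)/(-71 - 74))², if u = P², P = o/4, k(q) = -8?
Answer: 1737124/21025 ≈ 82.622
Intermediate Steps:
P = 3 (P = 12/4 = 12*(¼) = 3)
u = 9 (u = 3² = 9)
(u + (k(8) - 5)/(-71 - 74))² = (9 + (-8 - 5)/(-71 - 74))² = (9 - 13/(-145))² = (9 - 13*(-1/145))² = (9 + 13/145)² = (1318/145)² = 1737124/21025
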